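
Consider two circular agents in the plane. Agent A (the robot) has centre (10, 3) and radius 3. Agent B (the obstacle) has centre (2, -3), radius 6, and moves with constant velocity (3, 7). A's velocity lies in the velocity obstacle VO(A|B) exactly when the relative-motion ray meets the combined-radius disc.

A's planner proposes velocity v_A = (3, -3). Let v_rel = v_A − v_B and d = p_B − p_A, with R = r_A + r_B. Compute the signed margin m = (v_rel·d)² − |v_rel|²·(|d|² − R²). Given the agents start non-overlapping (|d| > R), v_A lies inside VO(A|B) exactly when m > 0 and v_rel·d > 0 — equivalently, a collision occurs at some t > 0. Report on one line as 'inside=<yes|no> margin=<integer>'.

d = (-8, -6),  |d|² = 100;  R = 3+6 = 9,  c = 100−9² = 19
v_rel = (0, -10),  |v_rel|² = 100;  v_rel·d = (0)·(-8) + (-10)·(-6) = 60
100·t² − 120·t + 19 = 0  ⇒  m = 60² − 100·19 = 1700
m = 1700 > 0,  v_rel·d = 60 > 0  ⇒  inside

inside=yes margin=1700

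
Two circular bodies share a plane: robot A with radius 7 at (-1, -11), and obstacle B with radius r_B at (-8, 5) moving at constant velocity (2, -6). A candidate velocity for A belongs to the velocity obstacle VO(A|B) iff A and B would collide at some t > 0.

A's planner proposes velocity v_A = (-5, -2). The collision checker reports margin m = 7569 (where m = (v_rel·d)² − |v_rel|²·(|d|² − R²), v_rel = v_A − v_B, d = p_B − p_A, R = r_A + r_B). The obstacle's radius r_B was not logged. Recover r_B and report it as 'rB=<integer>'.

m = 7569
d = (-7, 16);  v_rel = (-7, 4),  |v_rel|² = 65
v_rel×d = (-7)·(16) − (4)·(-7) = -84
since m = R²·65 − (-84)²:  R² = (7056 + 7569) / 65 = 225
R = √225 = 15  ⇒  r_B = 15 − 7 = 8

rB=8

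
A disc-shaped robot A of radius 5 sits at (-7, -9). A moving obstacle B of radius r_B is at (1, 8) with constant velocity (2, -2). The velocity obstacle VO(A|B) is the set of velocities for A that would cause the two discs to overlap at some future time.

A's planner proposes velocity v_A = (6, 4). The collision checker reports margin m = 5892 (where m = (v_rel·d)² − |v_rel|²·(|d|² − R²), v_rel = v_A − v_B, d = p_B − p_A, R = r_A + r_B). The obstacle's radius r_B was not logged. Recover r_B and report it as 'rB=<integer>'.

m = 5892
d = (8, 17);  v_rel = (4, 6),  |v_rel|² = 52
v_rel×d = (4)·(17) − (6)·(8) = 20
since m = R²·52 − 20²:  R² = (400 + 5892) / 52 = 121
R = √121 = 11  ⇒  r_B = 11 − 5 = 6

rB=6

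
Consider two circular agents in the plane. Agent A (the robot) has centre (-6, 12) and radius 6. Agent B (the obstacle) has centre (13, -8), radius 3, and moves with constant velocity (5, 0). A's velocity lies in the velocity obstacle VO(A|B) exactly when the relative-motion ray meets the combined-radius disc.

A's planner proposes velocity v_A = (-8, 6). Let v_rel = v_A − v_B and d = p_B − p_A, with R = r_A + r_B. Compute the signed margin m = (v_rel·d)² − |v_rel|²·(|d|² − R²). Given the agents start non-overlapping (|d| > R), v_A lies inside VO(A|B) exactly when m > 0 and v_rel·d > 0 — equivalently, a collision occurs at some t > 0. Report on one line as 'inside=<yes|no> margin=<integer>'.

d = (19, -20),  |d|² = 761;  R = 6+3 = 9,  c = 761−9² = 680
v_rel = (-13, 6),  |v_rel|² = 205;  v_rel·d = (-13)·(19) + (6)·(-20) = -367
205·t² + 734·t + 680 = 0  ⇒  m = (-367)² − 205·680 = -4711
m = -4711 < 0,  v_rel·d = -367 < 0  ⇒  outside

inside=no margin=-4711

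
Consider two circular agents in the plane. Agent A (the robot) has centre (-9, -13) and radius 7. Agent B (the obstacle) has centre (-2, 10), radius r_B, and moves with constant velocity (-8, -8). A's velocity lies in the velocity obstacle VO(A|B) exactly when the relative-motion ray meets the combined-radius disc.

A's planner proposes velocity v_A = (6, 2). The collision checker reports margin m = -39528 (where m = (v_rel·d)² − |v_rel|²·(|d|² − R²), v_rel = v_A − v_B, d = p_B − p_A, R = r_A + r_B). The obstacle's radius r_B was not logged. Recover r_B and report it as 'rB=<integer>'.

m = -39528
d = (7, 23);  v_rel = (14, 10),  |v_rel|² = 296
v_rel×d = (14)·(23) − (10)·(7) = 252
since m = R²·296 − 252²:  R² = (63504 + -39528) / 296 = 81
R = √81 = 9  ⇒  r_B = 9 − 7 = 2

rB=2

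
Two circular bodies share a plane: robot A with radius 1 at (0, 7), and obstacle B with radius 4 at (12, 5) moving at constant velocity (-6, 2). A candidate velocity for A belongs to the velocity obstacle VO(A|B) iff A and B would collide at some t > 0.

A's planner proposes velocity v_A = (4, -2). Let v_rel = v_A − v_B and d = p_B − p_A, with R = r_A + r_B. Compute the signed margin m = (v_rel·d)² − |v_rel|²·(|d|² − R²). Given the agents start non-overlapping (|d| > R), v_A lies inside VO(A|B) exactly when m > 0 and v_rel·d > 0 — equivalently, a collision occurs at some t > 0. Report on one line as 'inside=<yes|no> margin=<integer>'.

d = (12, -2),  |d|² = 148;  R = 1+4 = 5,  c = 148−5² = 123
v_rel = (10, -4),  |v_rel|² = 116;  v_rel·d = (10)·(12) + (-4)·(-2) = 128
116·t² − 256·t + 123 = 0  ⇒  m = 128² − 116·123 = 2116
m = 2116 > 0,  v_rel·d = 128 > 0  ⇒  inside

inside=yes margin=2116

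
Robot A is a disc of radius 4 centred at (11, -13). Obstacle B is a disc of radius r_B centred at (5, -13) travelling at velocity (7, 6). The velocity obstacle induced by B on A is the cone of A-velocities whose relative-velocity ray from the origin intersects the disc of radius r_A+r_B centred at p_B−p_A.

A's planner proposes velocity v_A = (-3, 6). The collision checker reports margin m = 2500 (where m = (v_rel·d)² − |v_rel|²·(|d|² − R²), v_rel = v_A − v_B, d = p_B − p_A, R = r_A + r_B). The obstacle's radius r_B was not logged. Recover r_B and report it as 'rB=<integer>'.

m = 2500
d = (-6, 0);  v_rel = (-10, 0),  |v_rel|² = 100
v_rel×d = (-10)·(0) − (0)·(-6) = 0
since m = R²·100 − 0²:  R² = (0 + 2500) / 100 = 25
R = √25 = 5  ⇒  r_B = 5 − 4 = 1

rB=1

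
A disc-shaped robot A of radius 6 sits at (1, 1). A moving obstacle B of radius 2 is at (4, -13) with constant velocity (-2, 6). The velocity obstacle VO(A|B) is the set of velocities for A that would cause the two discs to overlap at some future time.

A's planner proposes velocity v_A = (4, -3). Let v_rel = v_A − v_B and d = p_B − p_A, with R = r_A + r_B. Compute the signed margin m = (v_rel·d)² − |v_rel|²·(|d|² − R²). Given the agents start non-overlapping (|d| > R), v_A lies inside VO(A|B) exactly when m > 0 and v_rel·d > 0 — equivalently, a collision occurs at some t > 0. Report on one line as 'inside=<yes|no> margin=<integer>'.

d = (3, -14),  |d|² = 205;  R = 6+2 = 8,  c = 205−8² = 141
v_rel = (6, -9),  |v_rel|² = 117;  v_rel·d = (6)·(3) + (-9)·(-14) = 144
117·t² − 288·t + 141 = 0  ⇒  m = 144² − 117·141 = 4239
m = 4239 > 0,  v_rel·d = 144 > 0  ⇒  inside

inside=yes margin=4239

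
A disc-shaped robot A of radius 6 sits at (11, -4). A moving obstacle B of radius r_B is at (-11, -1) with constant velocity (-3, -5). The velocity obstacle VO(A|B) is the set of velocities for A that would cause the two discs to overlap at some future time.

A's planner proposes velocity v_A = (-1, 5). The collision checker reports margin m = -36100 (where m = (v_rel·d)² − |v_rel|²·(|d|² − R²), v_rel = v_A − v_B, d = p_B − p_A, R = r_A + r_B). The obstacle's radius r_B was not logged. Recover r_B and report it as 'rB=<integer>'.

m = -36100
d = (-22, 3);  v_rel = (2, 10),  |v_rel|² = 104
v_rel×d = (2)·(3) − (10)·(-22) = 226
since m = R²·104 − 226²:  R² = (51076 + -36100) / 104 = 144
R = √144 = 12  ⇒  r_B = 12 − 6 = 6

rB=6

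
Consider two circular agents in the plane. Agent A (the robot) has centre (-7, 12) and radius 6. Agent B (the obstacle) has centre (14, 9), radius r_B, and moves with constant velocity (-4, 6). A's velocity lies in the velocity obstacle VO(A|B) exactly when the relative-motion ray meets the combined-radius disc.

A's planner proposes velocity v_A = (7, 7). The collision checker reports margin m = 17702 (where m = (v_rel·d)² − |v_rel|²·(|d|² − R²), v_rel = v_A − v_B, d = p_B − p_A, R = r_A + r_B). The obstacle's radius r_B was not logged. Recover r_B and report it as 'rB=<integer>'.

m = 17702
d = (21, -3);  v_rel = (11, 1),  |v_rel|² = 122
v_rel×d = (11)·(-3) − (1)·(21) = -54
since m = R²·122 − (-54)²:  R² = (2916 + 17702) / 122 = 169
R = √169 = 13  ⇒  r_B = 13 − 6 = 7

rB=7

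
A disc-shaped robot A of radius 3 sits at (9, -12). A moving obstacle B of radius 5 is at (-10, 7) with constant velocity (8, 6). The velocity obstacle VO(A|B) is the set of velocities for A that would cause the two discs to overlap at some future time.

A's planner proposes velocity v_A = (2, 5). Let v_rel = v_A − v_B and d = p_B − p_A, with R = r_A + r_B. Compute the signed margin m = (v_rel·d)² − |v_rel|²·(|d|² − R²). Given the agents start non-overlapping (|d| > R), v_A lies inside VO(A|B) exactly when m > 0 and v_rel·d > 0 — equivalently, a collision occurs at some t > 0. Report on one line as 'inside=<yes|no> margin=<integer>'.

d = (-19, 19),  |d|² = 722;  R = 3+5 = 8,  c = 722−8² = 658
v_rel = (-6, -1),  |v_rel|² = 37;  v_rel·d = (-6)·(-19) + (-1)·(19) = 95
37·t² − 190·t + 658 = 0  ⇒  m = 95² − 37·658 = -15321
m = -15321 < 0,  v_rel·d = 95 > 0  ⇒  outside

inside=no margin=-15321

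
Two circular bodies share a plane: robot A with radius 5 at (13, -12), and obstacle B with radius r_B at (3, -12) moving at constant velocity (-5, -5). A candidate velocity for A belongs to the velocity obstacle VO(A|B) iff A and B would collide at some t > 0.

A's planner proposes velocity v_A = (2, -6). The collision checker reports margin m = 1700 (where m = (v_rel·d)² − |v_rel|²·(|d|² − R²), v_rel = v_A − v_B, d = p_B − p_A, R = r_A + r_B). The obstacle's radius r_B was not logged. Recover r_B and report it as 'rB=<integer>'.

m = 1700
d = (-10, 0);  v_rel = (7, -1),  |v_rel|² = 50
v_rel×d = (7)·(0) − (-1)·(-10) = -10
since m = R²·50 − (-10)²:  R² = (100 + 1700) / 50 = 36
R = √36 = 6  ⇒  r_B = 6 − 5 = 1

rB=1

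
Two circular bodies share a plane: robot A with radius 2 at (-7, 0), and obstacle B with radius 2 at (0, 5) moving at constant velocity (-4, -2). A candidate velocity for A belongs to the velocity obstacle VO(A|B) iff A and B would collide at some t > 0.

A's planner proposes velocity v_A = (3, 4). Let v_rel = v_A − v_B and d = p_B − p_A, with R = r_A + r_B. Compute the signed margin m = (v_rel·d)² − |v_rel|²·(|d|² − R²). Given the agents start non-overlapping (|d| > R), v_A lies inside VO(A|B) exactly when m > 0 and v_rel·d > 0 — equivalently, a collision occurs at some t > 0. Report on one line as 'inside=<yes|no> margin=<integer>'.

d = (7, 5),  |d|² = 74;  R = 2+2 = 4,  c = 74−4² = 58
v_rel = (7, 6),  |v_rel|² = 85;  v_rel·d = (7)·(7) + (6)·(5) = 79
85·t² − 158·t + 58 = 0  ⇒  m = 79² − 85·58 = 1311
m = 1311 > 0,  v_rel·d = 79 > 0  ⇒  inside

inside=yes margin=1311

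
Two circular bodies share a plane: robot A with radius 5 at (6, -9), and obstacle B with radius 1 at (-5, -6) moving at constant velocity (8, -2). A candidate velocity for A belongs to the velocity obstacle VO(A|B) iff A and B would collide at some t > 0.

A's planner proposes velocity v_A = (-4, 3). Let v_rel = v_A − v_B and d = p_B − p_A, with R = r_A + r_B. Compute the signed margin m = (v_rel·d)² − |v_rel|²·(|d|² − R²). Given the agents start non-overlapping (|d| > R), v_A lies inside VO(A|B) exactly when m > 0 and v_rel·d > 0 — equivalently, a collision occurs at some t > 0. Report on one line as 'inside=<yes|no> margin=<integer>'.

d = (-11, 3),  |d|² = 130;  R = 5+1 = 6,  c = 130−6² = 94
v_rel = (-12, 5),  |v_rel|² = 169;  v_rel·d = (-12)·(-11) + (5)·(3) = 147
169·t² − 294·t + 94 = 0  ⇒  m = 147² − 169·94 = 5723
m = 5723 > 0,  v_rel·d = 147 > 0  ⇒  inside

inside=yes margin=5723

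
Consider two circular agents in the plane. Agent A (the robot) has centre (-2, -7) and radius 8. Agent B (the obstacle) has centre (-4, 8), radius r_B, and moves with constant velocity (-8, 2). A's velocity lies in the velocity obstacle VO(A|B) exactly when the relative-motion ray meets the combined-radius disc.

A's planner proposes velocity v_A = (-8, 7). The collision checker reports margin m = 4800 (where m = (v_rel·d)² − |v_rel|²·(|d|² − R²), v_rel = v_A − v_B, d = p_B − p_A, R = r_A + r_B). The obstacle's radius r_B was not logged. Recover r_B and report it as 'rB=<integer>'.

m = 4800
d = (-2, 15);  v_rel = (0, 5),  |v_rel|² = 25
v_rel×d = (0)·(15) − (5)·(-2) = 10
since m = R²·25 − 10²:  R² = (100 + 4800) / 25 = 196
R = √196 = 14  ⇒  r_B = 14 − 8 = 6

rB=6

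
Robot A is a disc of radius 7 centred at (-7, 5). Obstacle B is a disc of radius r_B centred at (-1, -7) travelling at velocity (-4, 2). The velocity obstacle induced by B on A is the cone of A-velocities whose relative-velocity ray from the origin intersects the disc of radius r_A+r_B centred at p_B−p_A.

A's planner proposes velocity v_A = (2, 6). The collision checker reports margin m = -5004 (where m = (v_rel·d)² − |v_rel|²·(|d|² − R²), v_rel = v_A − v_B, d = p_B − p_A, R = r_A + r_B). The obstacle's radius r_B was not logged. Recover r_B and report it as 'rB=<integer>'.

m = -5004
d = (6, -12);  v_rel = (6, 4),  |v_rel|² = 52
v_rel×d = (6)·(-12) − (4)·(6) = -96
since m = R²·52 − (-96)²:  R² = (9216 + -5004) / 52 = 81
R = √81 = 9  ⇒  r_B = 9 − 7 = 2

rB=2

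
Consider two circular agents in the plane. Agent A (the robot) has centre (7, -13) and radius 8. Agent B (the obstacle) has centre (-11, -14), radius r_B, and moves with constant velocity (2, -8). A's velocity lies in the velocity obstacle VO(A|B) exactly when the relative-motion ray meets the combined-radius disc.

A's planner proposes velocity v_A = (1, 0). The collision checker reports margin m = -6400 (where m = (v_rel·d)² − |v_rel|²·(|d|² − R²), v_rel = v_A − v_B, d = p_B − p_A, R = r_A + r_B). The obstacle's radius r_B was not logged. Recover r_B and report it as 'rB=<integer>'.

m = -6400
d = (-18, -1);  v_rel = (-1, 8),  |v_rel|² = 65
v_rel×d = (-1)·(-1) − (8)·(-18) = 145
since m = R²·65 − 145²:  R² = (21025 + -6400) / 65 = 225
R = √225 = 15  ⇒  r_B = 15 − 8 = 7

rB=7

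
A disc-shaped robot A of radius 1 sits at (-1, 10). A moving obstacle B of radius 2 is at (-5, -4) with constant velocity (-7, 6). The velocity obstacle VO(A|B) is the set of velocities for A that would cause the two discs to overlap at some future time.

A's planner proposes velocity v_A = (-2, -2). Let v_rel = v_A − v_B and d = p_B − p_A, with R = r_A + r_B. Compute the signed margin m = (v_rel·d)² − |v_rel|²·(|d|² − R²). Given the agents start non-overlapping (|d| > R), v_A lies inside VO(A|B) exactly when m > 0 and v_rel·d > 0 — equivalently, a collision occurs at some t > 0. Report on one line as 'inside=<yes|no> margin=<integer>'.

d = (-4, -14),  |d|² = 212;  R = 1+2 = 3,  c = 212−3² = 203
v_rel = (5, -8),  |v_rel|² = 89;  v_rel·d = (5)·(-4) + (-8)·(-14) = 92
89·t² − 184·t + 203 = 0  ⇒  m = 92² − 89·203 = -9603
m = -9603 < 0,  v_rel·d = 92 > 0  ⇒  outside

inside=no margin=-9603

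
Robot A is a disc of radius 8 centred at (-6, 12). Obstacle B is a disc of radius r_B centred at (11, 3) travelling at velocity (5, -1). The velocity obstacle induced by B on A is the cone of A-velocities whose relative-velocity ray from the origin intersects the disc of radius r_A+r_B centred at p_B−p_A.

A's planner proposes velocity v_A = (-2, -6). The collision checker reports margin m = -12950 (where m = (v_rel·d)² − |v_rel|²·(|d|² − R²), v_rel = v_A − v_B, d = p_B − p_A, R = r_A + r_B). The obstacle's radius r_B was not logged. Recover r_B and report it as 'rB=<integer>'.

m = -12950
d = (17, -9);  v_rel = (-7, -5),  |v_rel|² = 74
v_rel×d = (-7)·(-9) − (-5)·(17) = 148
since m = R²·74 − 148²:  R² = (21904 + -12950) / 74 = 121
R = √121 = 11  ⇒  r_B = 11 − 8 = 3

rB=3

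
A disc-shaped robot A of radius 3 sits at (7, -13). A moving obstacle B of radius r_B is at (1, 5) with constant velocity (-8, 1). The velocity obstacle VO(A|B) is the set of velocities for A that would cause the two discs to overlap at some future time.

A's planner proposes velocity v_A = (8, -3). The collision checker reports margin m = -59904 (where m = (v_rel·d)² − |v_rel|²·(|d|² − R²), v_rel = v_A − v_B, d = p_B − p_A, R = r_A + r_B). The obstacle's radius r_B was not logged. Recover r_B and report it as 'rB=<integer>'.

m = -59904
d = (-6, 18);  v_rel = (16, -4),  |v_rel|² = 272
v_rel×d = (16)·(18) − (-4)·(-6) = 264
since m = R²·272 − 264²:  R² = (69696 + -59904) / 272 = 36
R = √36 = 6  ⇒  r_B = 6 − 3 = 3

rB=3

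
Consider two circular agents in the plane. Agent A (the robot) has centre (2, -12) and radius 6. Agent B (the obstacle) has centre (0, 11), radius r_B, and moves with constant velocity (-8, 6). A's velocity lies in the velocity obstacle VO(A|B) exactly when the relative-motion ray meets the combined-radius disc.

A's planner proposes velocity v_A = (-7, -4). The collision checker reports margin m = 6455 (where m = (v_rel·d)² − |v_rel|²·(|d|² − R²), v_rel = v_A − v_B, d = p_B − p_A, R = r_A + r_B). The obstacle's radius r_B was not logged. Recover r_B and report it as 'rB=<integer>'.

m = 6455
d = (-2, 23);  v_rel = (1, -10),  |v_rel|² = 101
v_rel×d = (1)·(23) − (-10)·(-2) = 3
since m = R²·101 − 3²:  R² = (9 + 6455) / 101 = 64
R = √64 = 8  ⇒  r_B = 8 − 6 = 2

rB=2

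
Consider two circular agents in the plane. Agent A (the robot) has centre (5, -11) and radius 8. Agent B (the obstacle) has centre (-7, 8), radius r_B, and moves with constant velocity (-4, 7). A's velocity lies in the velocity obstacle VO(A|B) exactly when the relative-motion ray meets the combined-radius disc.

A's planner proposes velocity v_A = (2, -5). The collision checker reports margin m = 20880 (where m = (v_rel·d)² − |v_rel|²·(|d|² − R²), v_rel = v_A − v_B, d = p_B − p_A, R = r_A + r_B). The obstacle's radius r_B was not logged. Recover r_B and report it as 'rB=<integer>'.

m = 20880
d = (-12, 19);  v_rel = (6, -12),  |v_rel|² = 180
v_rel×d = (6)·(19) − (-12)·(-12) = -30
since m = R²·180 − (-30)²:  R² = (900 + 20880) / 180 = 121
R = √121 = 11  ⇒  r_B = 11 − 8 = 3

rB=3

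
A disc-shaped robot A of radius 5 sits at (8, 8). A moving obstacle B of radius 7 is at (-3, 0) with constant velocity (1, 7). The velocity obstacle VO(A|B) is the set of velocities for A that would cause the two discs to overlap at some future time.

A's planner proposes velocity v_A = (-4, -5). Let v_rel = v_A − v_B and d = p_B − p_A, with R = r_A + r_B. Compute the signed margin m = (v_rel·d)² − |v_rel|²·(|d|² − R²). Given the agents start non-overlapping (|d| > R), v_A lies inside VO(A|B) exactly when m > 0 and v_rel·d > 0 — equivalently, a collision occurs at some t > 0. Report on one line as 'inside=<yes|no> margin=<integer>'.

d = (-11, -8),  |d|² = 185;  R = 5+7 = 12,  c = 185−12² = 41
v_rel = (-5, -12),  |v_rel|² = 169;  v_rel·d = (-5)·(-11) + (-12)·(-8) = 151
169·t² − 302·t + 41 = 0  ⇒  m = 151² − 169·41 = 15872
m = 15872 > 0,  v_rel·d = 151 > 0  ⇒  inside

inside=yes margin=15872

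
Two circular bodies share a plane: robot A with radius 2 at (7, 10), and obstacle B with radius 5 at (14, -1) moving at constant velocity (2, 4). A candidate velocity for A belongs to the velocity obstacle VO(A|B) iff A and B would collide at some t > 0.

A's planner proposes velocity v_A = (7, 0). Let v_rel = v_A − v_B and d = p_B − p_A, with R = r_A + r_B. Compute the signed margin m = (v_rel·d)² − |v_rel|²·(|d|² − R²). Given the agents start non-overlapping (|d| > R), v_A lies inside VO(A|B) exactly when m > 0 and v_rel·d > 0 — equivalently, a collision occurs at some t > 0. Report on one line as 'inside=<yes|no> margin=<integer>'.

d = (7, -11),  |d|² = 170;  R = 2+5 = 7,  c = 170−7² = 121
v_rel = (5, -4),  |v_rel|² = 41;  v_rel·d = (5)·(7) + (-4)·(-11) = 79
41·t² − 158·t + 121 = 0  ⇒  m = 79² − 41·121 = 1280
m = 1280 > 0,  v_rel·d = 79 > 0  ⇒  inside

inside=yes margin=1280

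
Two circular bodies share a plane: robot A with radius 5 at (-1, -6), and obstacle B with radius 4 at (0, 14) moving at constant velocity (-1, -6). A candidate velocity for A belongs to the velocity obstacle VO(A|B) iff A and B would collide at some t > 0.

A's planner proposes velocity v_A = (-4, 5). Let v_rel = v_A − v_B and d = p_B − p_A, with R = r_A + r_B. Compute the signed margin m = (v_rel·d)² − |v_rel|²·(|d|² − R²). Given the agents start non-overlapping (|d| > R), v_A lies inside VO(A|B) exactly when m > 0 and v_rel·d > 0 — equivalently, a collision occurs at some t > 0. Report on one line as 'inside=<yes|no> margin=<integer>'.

d = (1, 20),  |d|² = 401;  R = 5+4 = 9,  c = 401−9² = 320
v_rel = (-3, 11),  |v_rel|² = 130;  v_rel·d = (-3)·(1) + (11)·(20) = 217
130·t² − 434·t + 320 = 0  ⇒  m = 217² − 130·320 = 5489
m = 5489 > 0,  v_rel·d = 217 > 0  ⇒  inside

inside=yes margin=5489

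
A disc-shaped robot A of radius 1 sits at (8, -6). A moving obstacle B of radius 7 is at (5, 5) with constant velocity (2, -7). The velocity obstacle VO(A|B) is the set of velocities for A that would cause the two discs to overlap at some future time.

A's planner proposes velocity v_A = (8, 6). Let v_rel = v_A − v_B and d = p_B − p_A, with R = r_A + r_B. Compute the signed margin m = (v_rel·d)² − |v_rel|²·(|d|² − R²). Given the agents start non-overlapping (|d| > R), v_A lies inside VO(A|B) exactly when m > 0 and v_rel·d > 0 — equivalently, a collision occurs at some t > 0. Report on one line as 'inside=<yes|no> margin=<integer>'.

d = (-3, 11),  |d|² = 130;  R = 1+7 = 8,  c = 130−8² = 66
v_rel = (6, 13),  |v_rel|² = 205;  v_rel·d = (6)·(-3) + (13)·(11) = 125
205·t² − 250·t + 66 = 0  ⇒  m = 125² − 205·66 = 2095
m = 2095 > 0,  v_rel·d = 125 > 0  ⇒  inside

inside=yes margin=2095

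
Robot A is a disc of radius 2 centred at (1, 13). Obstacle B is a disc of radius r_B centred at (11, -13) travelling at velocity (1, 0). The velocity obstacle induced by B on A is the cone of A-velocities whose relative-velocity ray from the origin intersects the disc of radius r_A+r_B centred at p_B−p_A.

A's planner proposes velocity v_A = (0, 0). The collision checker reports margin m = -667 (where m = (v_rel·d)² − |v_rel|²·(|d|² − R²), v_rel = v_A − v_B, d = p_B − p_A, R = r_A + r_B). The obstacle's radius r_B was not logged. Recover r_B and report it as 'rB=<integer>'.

m = -667
d = (10, -26);  v_rel = (-1, 0),  |v_rel|² = 1
v_rel×d = (-1)·(-26) − (0)·(10) = 26
since m = R²·1 − 26²:  R² = (676 + -667) / 1 = 9
R = √9 = 3  ⇒  r_B = 3 − 2 = 1

rB=1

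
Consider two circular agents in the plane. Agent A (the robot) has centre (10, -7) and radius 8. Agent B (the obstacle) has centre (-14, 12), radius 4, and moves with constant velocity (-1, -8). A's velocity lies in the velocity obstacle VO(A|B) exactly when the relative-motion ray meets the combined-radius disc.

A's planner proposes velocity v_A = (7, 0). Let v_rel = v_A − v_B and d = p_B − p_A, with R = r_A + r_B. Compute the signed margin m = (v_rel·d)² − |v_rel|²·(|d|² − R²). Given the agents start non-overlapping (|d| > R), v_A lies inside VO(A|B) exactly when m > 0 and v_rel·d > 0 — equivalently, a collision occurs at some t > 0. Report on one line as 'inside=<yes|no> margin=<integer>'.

d = (-24, 19),  |d|² = 937;  R = 8+4 = 12,  c = 937−12² = 793
v_rel = (8, 8),  |v_rel|² = 128;  v_rel·d = (8)·(-24) + (8)·(19) = -40
128·t² + 80·t + 793 = 0  ⇒  m = (-40)² − 128·793 = -99904
m = -99904 < 0,  v_rel·d = -40 < 0  ⇒  outside

inside=no margin=-99904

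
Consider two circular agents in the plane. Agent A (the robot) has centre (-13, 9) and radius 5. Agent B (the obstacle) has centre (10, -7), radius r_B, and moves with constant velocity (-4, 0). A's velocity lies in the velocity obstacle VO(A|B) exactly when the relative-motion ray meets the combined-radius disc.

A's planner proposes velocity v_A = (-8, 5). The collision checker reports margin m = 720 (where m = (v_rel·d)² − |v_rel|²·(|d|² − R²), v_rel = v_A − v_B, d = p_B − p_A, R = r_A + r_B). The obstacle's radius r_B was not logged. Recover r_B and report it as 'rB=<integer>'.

m = 720
d = (23, -16);  v_rel = (-4, 5),  |v_rel|² = 41
v_rel×d = (-4)·(-16) − (5)·(23) = -51
since m = R²·41 − (-51)²:  R² = (2601 + 720) / 41 = 81
R = √81 = 9  ⇒  r_B = 9 − 5 = 4

rB=4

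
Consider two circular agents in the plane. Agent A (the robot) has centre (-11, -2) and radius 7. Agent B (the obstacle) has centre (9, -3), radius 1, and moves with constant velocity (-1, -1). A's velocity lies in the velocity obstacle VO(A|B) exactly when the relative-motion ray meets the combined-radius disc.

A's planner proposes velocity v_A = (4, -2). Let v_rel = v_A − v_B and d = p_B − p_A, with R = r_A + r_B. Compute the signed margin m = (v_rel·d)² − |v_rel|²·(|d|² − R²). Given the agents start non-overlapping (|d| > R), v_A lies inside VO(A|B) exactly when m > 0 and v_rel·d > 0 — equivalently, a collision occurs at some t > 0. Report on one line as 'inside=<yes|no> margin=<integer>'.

d = (20, -1),  |d|² = 401;  R = 7+1 = 8,  c = 401−8² = 337
v_rel = (5, -1),  |v_rel|² = 26;  v_rel·d = (5)·(20) + (-1)·(-1) = 101
26·t² − 202·t + 337 = 0  ⇒  m = 101² − 26·337 = 1439
m = 1439 > 0,  v_rel·d = 101 > 0  ⇒  inside

inside=yes margin=1439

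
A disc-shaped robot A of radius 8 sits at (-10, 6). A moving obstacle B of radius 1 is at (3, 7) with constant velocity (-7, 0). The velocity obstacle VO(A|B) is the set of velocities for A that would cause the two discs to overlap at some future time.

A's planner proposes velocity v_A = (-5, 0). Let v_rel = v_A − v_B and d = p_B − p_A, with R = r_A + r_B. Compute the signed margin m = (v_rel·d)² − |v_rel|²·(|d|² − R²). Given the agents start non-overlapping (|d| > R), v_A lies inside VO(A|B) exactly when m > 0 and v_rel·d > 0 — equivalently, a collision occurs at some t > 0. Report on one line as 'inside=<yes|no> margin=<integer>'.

d = (13, 1),  |d|² = 170;  R = 8+1 = 9,  c = 170−9² = 89
v_rel = (2, 0),  |v_rel|² = 4;  v_rel·d = (2)·(13) + (0)·(1) = 26
4·t² − 52·t + 89 = 0  ⇒  m = 26² − 4·89 = 320
m = 320 > 0,  v_rel·d = 26 > 0  ⇒  inside

inside=yes margin=320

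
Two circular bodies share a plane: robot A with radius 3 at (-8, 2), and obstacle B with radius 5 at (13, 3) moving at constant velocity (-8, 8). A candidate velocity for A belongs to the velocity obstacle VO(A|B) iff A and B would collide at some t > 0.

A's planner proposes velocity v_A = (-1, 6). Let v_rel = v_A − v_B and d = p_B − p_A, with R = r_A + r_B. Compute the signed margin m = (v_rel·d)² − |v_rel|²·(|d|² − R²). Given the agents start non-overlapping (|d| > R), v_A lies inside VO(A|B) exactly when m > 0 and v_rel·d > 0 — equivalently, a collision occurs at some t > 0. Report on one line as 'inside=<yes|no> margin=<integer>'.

d = (21, 1),  |d|² = 442;  R = 3+5 = 8,  c = 442−8² = 378
v_rel = (7, -2),  |v_rel|² = 53;  v_rel·d = (7)·(21) + (-2)·(1) = 145
53·t² − 290·t + 378 = 0  ⇒  m = 145² − 53·378 = 991
m = 991 > 0,  v_rel·d = 145 > 0  ⇒  inside

inside=yes margin=991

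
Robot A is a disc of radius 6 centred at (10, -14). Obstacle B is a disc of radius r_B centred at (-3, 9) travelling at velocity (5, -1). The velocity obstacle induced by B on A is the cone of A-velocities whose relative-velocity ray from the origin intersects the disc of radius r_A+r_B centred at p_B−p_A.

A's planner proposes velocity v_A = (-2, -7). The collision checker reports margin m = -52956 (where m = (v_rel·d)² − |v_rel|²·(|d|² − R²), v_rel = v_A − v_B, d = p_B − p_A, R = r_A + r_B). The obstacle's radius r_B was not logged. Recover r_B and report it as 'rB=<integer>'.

m = -52956
d = (-13, 23);  v_rel = (-7, -6),  |v_rel|² = 85
v_rel×d = (-7)·(23) − (-6)·(-13) = -239
since m = R²·85 − (-239)²:  R² = (57121 + -52956) / 85 = 49
R = √49 = 7  ⇒  r_B = 7 − 6 = 1

rB=1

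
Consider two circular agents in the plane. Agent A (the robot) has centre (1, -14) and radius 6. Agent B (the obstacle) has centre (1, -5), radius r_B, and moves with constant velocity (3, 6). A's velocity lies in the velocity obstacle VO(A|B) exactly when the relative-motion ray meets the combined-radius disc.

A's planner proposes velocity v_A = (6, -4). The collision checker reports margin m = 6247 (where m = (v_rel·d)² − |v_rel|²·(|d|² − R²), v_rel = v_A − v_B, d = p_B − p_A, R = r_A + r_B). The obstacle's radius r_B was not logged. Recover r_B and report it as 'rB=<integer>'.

m = 6247
d = (0, 9);  v_rel = (3, -10),  |v_rel|² = 109
v_rel×d = (3)·(9) − (-10)·(0) = 27
since m = R²·109 − 27²:  R² = (729 + 6247) / 109 = 64
R = √64 = 8  ⇒  r_B = 8 − 6 = 2

rB=2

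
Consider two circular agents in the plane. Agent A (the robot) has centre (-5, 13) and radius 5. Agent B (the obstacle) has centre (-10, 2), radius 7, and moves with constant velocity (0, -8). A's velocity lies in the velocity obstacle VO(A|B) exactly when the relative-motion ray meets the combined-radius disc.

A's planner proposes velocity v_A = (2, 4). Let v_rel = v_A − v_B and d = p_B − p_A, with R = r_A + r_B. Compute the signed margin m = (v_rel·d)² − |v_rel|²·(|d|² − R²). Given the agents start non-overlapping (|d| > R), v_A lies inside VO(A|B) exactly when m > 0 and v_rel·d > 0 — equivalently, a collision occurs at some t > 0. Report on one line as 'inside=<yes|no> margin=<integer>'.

d = (-5, -11),  |d|² = 146;  R = 5+7 = 12,  c = 146−12² = 2
v_rel = (2, 12),  |v_rel|² = 148;  v_rel·d = (2)·(-5) + (12)·(-11) = -142
148·t² + 284·t + 2 = 0  ⇒  m = (-142)² − 148·2 = 19868
m = 19868 > 0,  v_rel·d = -142 < 0  ⇒  outside

inside=no margin=19868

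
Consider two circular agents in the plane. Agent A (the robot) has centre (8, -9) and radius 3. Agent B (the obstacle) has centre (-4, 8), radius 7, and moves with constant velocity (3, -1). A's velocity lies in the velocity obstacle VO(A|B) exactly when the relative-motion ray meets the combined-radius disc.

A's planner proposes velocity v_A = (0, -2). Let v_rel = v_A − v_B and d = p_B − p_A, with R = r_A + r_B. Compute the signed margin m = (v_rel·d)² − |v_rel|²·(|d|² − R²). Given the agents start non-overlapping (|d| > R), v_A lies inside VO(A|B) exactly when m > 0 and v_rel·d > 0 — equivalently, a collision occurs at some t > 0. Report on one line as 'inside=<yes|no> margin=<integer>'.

d = (-12, 17),  |d|² = 433;  R = 3+7 = 10,  c = 433−10² = 333
v_rel = (-3, -1),  |v_rel|² = 10;  v_rel·d = (-3)·(-12) + (-1)·(17) = 19
10·t² − 38·t + 333 = 0  ⇒  m = 19² − 10·333 = -2969
m = -2969 < 0,  v_rel·d = 19 > 0  ⇒  outside

inside=no margin=-2969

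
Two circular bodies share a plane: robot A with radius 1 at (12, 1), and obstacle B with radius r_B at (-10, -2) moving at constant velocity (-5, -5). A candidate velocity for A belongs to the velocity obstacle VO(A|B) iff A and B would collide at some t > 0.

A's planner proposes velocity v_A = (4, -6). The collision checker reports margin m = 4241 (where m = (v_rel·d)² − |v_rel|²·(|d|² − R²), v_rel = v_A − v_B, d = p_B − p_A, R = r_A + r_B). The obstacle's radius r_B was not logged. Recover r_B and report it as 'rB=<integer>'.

m = 4241
d = (-22, -3);  v_rel = (9, -1),  |v_rel|² = 82
v_rel×d = (9)·(-3) − (-1)·(-22) = -49
since m = R²·82 − (-49)²:  R² = (2401 + 4241) / 82 = 81
R = √81 = 9  ⇒  r_B = 9 − 1 = 8

rB=8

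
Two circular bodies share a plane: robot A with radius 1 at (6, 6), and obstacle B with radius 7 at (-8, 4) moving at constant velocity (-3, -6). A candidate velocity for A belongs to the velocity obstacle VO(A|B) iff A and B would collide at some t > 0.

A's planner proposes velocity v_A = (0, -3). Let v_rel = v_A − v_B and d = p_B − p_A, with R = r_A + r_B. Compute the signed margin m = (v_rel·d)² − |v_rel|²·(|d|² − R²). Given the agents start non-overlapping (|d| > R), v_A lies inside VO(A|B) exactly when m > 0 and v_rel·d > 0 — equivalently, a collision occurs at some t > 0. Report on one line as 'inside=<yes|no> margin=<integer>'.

d = (-14, -2),  |d|² = 200;  R = 1+7 = 8,  c = 200−8² = 136
v_rel = (3, 3),  |v_rel|² = 18;  v_rel·d = (3)·(-14) + (3)·(-2) = -48
18·t² + 96·t + 136 = 0  ⇒  m = (-48)² − 18·136 = -144
m = -144 < 0,  v_rel·d = -48 < 0  ⇒  outside

inside=no margin=-144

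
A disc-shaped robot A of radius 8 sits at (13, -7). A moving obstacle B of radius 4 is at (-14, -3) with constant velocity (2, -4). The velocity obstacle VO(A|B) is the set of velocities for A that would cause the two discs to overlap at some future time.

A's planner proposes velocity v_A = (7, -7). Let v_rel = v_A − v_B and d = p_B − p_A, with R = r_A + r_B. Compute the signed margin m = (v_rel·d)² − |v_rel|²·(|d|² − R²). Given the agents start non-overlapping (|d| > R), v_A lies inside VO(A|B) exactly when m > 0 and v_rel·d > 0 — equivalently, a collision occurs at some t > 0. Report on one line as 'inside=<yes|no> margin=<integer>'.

d = (-27, 4),  |d|² = 745;  R = 8+4 = 12,  c = 745−12² = 601
v_rel = (5, -3),  |v_rel|² = 34;  v_rel·d = (5)·(-27) + (-3)·(4) = -147
34·t² + 294·t + 601 = 0  ⇒  m = (-147)² − 34·601 = 1175
m = 1175 > 0,  v_rel·d = -147 < 0  ⇒  outside

inside=no margin=1175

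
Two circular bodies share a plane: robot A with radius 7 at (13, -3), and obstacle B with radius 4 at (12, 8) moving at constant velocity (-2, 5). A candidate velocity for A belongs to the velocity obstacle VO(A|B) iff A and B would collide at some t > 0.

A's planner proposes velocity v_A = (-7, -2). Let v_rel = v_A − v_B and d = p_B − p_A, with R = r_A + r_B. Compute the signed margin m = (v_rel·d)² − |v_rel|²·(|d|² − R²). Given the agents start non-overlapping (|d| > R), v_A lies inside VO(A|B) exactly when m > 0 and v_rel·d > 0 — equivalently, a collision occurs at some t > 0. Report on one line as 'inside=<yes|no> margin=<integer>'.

d = (-1, 11),  |d|² = 122;  R = 7+4 = 11,  c = 122−11² = 1
v_rel = (-5, -7),  |v_rel|² = 74;  v_rel·d = (-5)·(-1) + (-7)·(11) = -72
74·t² + 144·t + 1 = 0  ⇒  m = (-72)² − 74·1 = 5110
m = 5110 > 0,  v_rel·d = -72 < 0  ⇒  outside

inside=no margin=5110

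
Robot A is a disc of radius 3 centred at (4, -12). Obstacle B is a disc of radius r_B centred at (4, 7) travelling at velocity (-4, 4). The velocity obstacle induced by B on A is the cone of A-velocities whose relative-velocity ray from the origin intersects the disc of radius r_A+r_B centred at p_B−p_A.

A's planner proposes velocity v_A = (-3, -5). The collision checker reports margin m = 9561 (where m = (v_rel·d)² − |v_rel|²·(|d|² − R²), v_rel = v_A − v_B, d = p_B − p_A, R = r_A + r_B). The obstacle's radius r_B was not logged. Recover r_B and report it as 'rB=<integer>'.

m = 9561
d = (0, 19);  v_rel = (1, -9),  |v_rel|² = 82
v_rel×d = (1)·(19) − (-9)·(0) = 19
since m = R²·82 − 19²:  R² = (361 + 9561) / 82 = 121
R = √121 = 11  ⇒  r_B = 11 − 3 = 8

rB=8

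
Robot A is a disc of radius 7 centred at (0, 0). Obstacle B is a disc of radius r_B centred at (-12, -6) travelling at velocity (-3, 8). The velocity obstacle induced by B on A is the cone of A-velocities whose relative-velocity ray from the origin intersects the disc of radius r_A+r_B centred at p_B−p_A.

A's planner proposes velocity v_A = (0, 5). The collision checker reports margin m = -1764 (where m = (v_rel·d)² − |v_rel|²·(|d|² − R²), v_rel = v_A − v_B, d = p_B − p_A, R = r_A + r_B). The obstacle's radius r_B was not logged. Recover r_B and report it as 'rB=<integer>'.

m = -1764
d = (-12, -6);  v_rel = (3, -3),  |v_rel|² = 18
v_rel×d = (3)·(-6) − (-3)·(-12) = -54
since m = R²·18 − (-54)²:  R² = (2916 + -1764) / 18 = 64
R = √64 = 8  ⇒  r_B = 8 − 7 = 1

rB=1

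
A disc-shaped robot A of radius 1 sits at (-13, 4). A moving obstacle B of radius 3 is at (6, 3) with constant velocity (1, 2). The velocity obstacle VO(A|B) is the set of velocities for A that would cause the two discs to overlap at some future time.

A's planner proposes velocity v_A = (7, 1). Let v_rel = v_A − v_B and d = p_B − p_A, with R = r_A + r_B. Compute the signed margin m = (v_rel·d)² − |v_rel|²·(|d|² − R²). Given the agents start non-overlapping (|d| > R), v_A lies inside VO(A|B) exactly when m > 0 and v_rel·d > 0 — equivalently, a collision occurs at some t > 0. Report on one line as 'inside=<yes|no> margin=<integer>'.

d = (19, -1),  |d|² = 362;  R = 1+3 = 4,  c = 362−4² = 346
v_rel = (6, -1),  |v_rel|² = 37;  v_rel·d = (6)·(19) + (-1)·(-1) = 115
37·t² − 230·t + 346 = 0  ⇒  m = 115² − 37·346 = 423
m = 423 > 0,  v_rel·d = 115 > 0  ⇒  inside

inside=yes margin=423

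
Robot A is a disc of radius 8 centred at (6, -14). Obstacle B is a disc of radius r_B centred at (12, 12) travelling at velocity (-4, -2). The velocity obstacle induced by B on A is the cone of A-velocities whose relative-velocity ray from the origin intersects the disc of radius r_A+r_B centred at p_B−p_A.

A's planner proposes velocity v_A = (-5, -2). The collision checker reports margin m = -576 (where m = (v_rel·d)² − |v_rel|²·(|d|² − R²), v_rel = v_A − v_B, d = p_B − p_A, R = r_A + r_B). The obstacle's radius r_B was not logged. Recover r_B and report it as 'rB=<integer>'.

m = -576
d = (6, 26);  v_rel = (-1, 0),  |v_rel|² = 1
v_rel×d = (-1)·(26) − (0)·(6) = -26
since m = R²·1 − (-26)²:  R² = (676 + -576) / 1 = 100
R = √100 = 10  ⇒  r_B = 10 − 8 = 2

rB=2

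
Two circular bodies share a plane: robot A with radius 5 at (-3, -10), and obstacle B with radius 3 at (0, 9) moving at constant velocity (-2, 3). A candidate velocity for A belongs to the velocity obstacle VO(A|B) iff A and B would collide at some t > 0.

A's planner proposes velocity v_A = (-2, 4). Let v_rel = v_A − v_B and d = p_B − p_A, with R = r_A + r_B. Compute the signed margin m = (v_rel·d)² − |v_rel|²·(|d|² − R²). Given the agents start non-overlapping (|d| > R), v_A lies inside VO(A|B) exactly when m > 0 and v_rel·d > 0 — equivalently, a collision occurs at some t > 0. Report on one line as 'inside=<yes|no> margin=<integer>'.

d = (3, 19),  |d|² = 370;  R = 5+3 = 8,  c = 370−8² = 306
v_rel = (0, 1),  |v_rel|² = 1;  v_rel·d = (0)·(3) + (1)·(19) = 19
1·t² − 38·t + 306 = 0  ⇒  m = 19² − 1·306 = 55
m = 55 > 0,  v_rel·d = 19 > 0  ⇒  inside

inside=yes margin=55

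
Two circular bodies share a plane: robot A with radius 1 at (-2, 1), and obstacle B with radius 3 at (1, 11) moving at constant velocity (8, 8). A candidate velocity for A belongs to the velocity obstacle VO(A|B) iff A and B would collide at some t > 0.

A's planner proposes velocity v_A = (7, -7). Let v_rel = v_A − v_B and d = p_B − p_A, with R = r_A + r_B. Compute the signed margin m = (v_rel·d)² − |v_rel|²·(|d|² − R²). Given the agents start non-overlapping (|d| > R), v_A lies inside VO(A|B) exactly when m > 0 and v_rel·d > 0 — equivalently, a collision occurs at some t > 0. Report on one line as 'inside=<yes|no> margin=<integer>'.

d = (3, 10),  |d|² = 109;  R = 1+3 = 4,  c = 109−4² = 93
v_rel = (-1, -15),  |v_rel|² = 226;  v_rel·d = (-1)·(3) + (-15)·(10) = -153
226·t² + 306·t + 93 = 0  ⇒  m = (-153)² − 226·93 = 2391
m = 2391 > 0,  v_rel·d = -153 < 0  ⇒  outside

inside=no margin=2391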